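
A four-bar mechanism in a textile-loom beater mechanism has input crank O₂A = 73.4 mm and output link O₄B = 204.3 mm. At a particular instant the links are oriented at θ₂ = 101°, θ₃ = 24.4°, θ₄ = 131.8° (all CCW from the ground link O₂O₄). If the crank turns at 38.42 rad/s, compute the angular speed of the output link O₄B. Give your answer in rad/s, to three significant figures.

14.1

ω₂ = 38.42 rad/s
Differentiating the loop-closure r₂e^{iθ₂}+r₃e^{iθ₃}=r₁+r₄e^{iθ₄} gives r₂ω₂e^{iθ₂}+r₃ω₃e^{iθ₃}=r₄ω₄e^{iθ₄}.
Eliminating the other unknown: ω₄ = r₂ω₂ sin(θ₂−θ₃) / [r₄ sin(θ₄−θ₃)].
Numerator sine = +0.97278; denominator sine = +0.95424.
Result = 0.0734·38.42·(+0.97278) / (0.2043·(+0.95424)) = +14.071 rad/s; magnitude 14.071 rad/s.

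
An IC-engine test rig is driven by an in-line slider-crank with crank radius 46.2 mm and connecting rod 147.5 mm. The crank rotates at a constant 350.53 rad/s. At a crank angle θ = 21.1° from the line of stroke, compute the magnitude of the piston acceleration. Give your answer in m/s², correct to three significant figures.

6640

ω = 350.5 rad/s
x(θ) = r cosθ + √(L² − r² sin²θ); with ω constant, a = ω²·d²x/dθ².
d²x/dθ² = −r cosθ − r²(cos2θ)/√u − r⁴ sin²2θ/(4u^{3/2}),  u = L² − r² sin²θ = 0.0214796 m².
Substituting r = 0.0462 m, L = 0.1475 m, θ = 21.1°: d²x/dθ² = -0.054055 m.
a = ω²·d²x/dθ² = (350.5)²·(-0.054055) = -6641.7 m/s²;  |a| = 6641.7 m/s².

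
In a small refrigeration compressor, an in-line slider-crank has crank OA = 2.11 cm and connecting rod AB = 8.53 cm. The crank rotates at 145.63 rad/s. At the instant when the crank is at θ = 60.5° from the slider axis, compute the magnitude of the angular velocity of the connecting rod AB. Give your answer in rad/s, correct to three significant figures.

18.2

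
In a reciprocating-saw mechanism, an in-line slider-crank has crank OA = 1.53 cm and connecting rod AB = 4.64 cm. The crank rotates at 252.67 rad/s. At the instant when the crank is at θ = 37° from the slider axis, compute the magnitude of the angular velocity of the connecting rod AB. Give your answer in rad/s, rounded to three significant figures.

ω = 252.7 rad/s
The rod makes angle φ with the slider axis where L sinφ = r sinθ; differentiating, L cosφ·φ̇ = r ω cosθ.
L cosφ = √(L² − r² sin²θ) = 0.045477 m.
|ω_rod| = r ω |cosθ| / √(L² − r² sin²θ) = 0.0153·252.7·0.79864/0.045477 = 67.889 rad/s.

67.9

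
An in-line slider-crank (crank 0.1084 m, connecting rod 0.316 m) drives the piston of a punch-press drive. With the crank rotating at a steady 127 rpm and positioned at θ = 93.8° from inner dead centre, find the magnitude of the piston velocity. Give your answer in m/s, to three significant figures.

ω = 2π·127/60 = 13.3 rad/s
For an in-line slider-crank, x = r cosθ + √(L² − r² sin²θ), so v = −rω sinθ·[1 + r cosθ/√(L² − r² sin²θ)].
With r = 0.1084 m, L = 0.316 m, θ = 93.8°: √(L² − r² sin²θ) = 0.29691 m.
v = −0.1084·13.3·0.99780·[1 + 0.1084·-0.06627/0.29691] = -1.4037 m/s.
|v| = 1.4037 m/s.

1.40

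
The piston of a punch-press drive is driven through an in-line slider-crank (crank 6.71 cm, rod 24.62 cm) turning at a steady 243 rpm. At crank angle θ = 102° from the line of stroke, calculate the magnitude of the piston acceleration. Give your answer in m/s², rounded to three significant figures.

ω = 2π·243/60 = 25.45 rad/s
x(θ) = r cosθ + √(L² − r² sin²θ); with ω constant, a = ω²·d²x/dθ².
d²x/dθ² = −r cosθ − r²(cos2θ)/√u − r⁴ sin²2θ/(4u^{3/2}),  u = L² − r² sin²θ = 0.0563067 m².
Substituting r = 0.0671 m, L = 0.2462 m, θ = 102°: d²x/dθ² = +0.031222 m.
a = ω²·d²x/dθ² = (25.45)²·(+0.031222) = +20.218 m/s²;  |a| = 20.218 m/s².

20.2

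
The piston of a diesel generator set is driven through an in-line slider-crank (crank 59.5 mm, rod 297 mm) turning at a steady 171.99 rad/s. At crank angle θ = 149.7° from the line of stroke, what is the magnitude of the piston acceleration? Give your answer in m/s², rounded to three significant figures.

1340

ω = 172 rad/s
x(θ) = r cosθ + √(L² − r² sin²θ); with ω constant, a = ω²·d²x/dθ².
d²x/dθ² = −r cosθ − r²(cos2θ)/√u − r⁴ sin²2θ/(4u^{3/2}),  u = L² − r² sin²θ = 0.0873078 m².
Substituting r = 0.0595 m, L = 0.297 m, θ = 149.7°: d²x/dθ² = +0.045398 m.
a = ω²·d²x/dθ² = (172)²·(+0.045398) = +1342.9 m/s²;  |a| = 1342.9 m/s².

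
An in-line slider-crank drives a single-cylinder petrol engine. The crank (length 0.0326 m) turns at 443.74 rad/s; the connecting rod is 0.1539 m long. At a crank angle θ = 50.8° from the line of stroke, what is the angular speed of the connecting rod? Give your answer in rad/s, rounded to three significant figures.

ω = 443.7 rad/s
The rod makes angle φ with the slider axis where L sinφ = r sinθ; differentiating, L cosφ·φ̇ = r ω cosθ.
L cosφ = √(L² − r² sin²θ) = 0.15181 m.
|ω_rod| = r ω |cosθ| / √(L² − r² sin²θ) = 0.0326·443.7·0.63203/0.15181 = 60.225 rad/s.

60.2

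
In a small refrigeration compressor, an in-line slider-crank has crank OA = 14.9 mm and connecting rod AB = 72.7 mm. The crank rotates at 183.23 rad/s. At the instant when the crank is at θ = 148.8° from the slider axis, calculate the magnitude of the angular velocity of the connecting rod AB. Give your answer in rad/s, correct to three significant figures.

32.3

ω = 183.2 rad/s
The rod makes angle φ with the slider axis where L sinφ = r sinθ; differentiating, L cosφ·φ̇ = r ω cosθ.
L cosφ = √(L² − r² sin²θ) = 0.072289 m.
|ω_rod| = r ω |cosθ| / √(L² − r² sin²θ) = 0.0149·183.2·0.85536/0.072289 = 32.304 rad/s.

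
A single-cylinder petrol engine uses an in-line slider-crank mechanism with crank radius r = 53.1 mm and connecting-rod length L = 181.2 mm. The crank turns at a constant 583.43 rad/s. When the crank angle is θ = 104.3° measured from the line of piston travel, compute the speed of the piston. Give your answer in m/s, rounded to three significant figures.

27.8

ω = 583.4 rad/s
For an in-line slider-crank, x = r cosθ + √(L² − r² sin²θ), so v = −rω sinθ·[1 + r cosθ/√(L² − r² sin²θ)].
With r = 0.0531 m, L = 0.1812 m, θ = 104.3°: √(L² − r² sin²θ) = 0.17374 m.
v = −0.0531·583.4·0.96902·[1 + 0.0531·-0.24700/0.17374] = -27.754 m/s.
|v| = 27.754 m/s.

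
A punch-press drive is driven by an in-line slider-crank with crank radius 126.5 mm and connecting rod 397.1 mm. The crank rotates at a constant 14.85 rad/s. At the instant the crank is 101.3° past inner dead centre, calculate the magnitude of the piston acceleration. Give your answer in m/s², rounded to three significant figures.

14.1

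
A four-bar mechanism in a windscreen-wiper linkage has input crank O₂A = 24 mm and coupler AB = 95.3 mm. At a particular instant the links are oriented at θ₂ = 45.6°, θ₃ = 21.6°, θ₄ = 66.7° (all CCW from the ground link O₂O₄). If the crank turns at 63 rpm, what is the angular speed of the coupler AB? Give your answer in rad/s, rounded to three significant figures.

ω₂ = 6.597 rad/s (from 63 rpm).
Differentiating the loop-closure r₂e^{iθ₂}+r₃e^{iθ₃}=r₁+r₄e^{iθ₄} gives r₂ω₂e^{iθ₂}+r₃ω₃e^{iθ₃}=r₄ω₄e^{iθ₄}.
Eliminating the other unknown: ω₃ = r₂ω₂ sin(θ₄−θ₂) / [r₃ sin(θ₃−θ₄)].
Numerator sine = +0.36000; denominator sine = -0.70834.
Result = 0.024·6.597·(+0.36000) / (0.0953·(-0.70834)) = -0.84439 rad/s; magnitude 0.84439 rad/s.

0.844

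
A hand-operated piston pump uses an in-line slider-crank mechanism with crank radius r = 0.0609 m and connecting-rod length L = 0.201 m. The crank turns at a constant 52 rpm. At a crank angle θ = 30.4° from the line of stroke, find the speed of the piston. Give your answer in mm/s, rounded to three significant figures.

ω = 2π·52/60 = 5.445 rad/s
For an in-line slider-crank, x = r cosθ + √(L² − r² sin²θ), so v = −rω sinθ·[1 + r cosθ/√(L² − r² sin²θ)].
With r = 0.0609 m, L = 0.201 m, θ = 30.4°: √(L² − r² sin²θ) = 0.19862 m.
v = −0.0609·5.445·0.50603·[1 + 0.0609·0.86251/0.19862] = -0.21219 m/s.
|v| = 0.21219 m/s = 212.19 mm/s.

212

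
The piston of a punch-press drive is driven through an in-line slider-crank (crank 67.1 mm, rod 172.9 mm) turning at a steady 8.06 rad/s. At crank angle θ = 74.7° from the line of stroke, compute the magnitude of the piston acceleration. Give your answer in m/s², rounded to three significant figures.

ω = 8.06 rad/s
x(θ) = r cosθ + √(L² − r² sin²θ); with ω constant, a = ω²·d²x/dθ².
d²x/dθ² = −r cosθ − r²(cos2θ)/√u − r⁴ sin²2θ/(4u^{3/2}),  u = L² − r² sin²θ = 0.0257055 m².
Substituting r = 0.0671 m, L = 0.1729 m, θ = 74.7°: d²x/dθ² = +0.0061471 m.
a = ω²·d²x/dθ² = (8.06)²·(+0.0061471) = +0.39934 m/s²;  |a| = 0.39934 m/s².

0.399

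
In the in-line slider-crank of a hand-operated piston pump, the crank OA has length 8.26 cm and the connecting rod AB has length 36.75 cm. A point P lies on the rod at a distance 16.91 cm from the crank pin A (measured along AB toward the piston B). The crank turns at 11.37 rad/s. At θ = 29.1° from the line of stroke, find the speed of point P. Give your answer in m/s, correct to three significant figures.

0.667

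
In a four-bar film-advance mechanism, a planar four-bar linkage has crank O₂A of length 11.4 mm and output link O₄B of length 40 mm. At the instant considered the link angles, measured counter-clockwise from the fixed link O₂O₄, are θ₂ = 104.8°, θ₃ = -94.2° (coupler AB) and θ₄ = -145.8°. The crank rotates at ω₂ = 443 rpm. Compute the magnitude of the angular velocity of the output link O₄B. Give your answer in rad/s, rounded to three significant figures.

ω₂ = 46.39 rad/s (from 443 rpm).
Differentiating the loop-closure r₂e^{iθ₂}+r₃e^{iθ₃}=r₁+r₄e^{iθ₄} gives r₂ω₂e^{iθ₂}+r₃ω₃e^{iθ₃}=r₄ω₄e^{iθ₄}.
Eliminating the other unknown: ω₄ = r₂ω₂ sin(θ₂−θ₃) / [r₄ sin(θ₄−θ₃)].
Numerator sine = -0.32557; denominator sine = -0.78369.
Result = 0.0114·46.39·(-0.32557) / (0.04·(-0.78369)) = +5.4925 rad/s; magnitude 5.4925 rad/s.

5.49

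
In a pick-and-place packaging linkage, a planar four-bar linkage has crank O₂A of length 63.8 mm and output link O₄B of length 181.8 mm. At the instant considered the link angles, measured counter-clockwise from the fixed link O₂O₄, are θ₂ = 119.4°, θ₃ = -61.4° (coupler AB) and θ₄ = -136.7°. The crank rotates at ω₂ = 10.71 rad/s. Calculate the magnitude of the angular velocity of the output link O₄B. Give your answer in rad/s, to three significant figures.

ω₂ = 10.71 rad/s
Differentiating the loop-closure r₂e^{iθ₂}+r₃e^{iθ₃}=r₁+r₄e^{iθ₄} gives r₂ω₂e^{iθ₂}+r₃ω₃e^{iθ₃}=r₄ω₄e^{iθ₄}.
Eliminating the other unknown: ω₄ = r₂ω₂ sin(θ₂−θ₃) / [r₄ sin(θ₄−θ₃)].
Numerator sine = -0.01396; denominator sine = -0.96727.
Result = 0.0638·10.71·(-0.01396) / (0.1818·(-0.96727)) = +0.054253 rad/s; magnitude 0.054253 rad/s.

0.0543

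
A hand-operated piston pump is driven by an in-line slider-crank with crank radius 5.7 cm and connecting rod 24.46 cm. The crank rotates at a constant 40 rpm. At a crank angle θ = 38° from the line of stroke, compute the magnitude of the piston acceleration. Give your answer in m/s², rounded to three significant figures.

0.848

ω = 2π·40/60 = 4.189 rad/s
x(θ) = r cosθ + √(L² − r² sin²θ); with ω constant, a = ω²·d²x/dθ².
d²x/dθ² = −r cosθ − r²(cos2θ)/√u − r⁴ sin²2θ/(4u^{3/2}),  u = L² − r² sin²θ = 0.0585977 m².
Substituting r = 0.057 m, L = 0.2446 m, θ = 38°: d²x/dθ² = -0.048339 m.
a = ω²·d²x/dθ² = (4.189)²·(-0.048339) = -0.84815 m/s²;  |a| = 0.84815 m/s².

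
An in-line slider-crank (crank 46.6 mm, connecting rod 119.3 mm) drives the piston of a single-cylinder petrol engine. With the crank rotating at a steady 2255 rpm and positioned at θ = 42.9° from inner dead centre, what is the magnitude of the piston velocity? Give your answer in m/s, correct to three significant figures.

9.71

ω = 2π·2255/60 = 236.1 rad/s
For an in-line slider-crank, x = r cosθ + √(L² − r² sin²θ), so v = −rω sinθ·[1 + r cosθ/√(L² − r² sin²θ)].
With r = 0.0466 m, L = 0.1193 m, θ = 42.9°: √(L² − r² sin²θ) = 0.11501 m.
v = −0.0466·236.1·0.68072·[1 + 0.0466·0.73254/0.11501] = -9.7143 m/s.
|v| = 9.7143 m/s.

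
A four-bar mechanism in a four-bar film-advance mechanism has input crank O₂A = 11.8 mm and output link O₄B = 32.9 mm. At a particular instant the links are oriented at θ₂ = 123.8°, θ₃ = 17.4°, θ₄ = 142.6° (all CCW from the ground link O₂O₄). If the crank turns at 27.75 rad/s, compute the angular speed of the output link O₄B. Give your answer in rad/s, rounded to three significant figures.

ω₂ = 27.75 rad/s
Differentiating the loop-closure r₂e^{iθ₂}+r₃e^{iθ₃}=r₁+r₄e^{iθ₄} gives r₂ω₂e^{iθ₂}+r₃ω₃e^{iθ₃}=r₄ω₄e^{iθ₄}.
Eliminating the other unknown: ω₄ = r₂ω₂ sin(θ₂−θ₃) / [r₄ sin(θ₄−θ₃)].
Numerator sine = +0.95931; denominator sine = +0.81714.
Result = 0.0118·27.75·(+0.95931) / (0.0329·(+0.81714)) = +11.685 rad/s; magnitude 11.685 rad/s.

11.7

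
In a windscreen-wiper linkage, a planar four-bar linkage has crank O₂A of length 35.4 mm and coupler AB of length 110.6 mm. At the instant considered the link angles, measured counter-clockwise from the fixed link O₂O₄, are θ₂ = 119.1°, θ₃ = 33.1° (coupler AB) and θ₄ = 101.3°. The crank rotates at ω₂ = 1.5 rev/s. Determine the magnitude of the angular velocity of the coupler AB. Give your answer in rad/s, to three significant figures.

ω₂ = 9.425 rad/s (from 1.5 rev/s).
Differentiating the loop-closure r₂e^{iθ₂}+r₃e^{iθ₃}=r₁+r₄e^{iθ₄} gives r₂ω₂e^{iθ₂}+r₃ω₃e^{iθ₃}=r₄ω₄e^{iθ₄}.
Eliminating the other unknown: ω₃ = r₂ω₂ sin(θ₄−θ₂) / [r₃ sin(θ₃−θ₄)].
Numerator sine = -0.30570; denominator sine = -0.92849.
Result = 0.0354·9.425·(-0.30570) / (0.1106·(-0.92849)) = +0.99319 rad/s; magnitude 0.99319 rad/s.

0.993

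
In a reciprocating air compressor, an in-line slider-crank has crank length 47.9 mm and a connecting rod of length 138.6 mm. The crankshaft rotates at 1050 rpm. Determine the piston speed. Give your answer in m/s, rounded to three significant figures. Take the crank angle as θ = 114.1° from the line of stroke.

ω = 2π·1050/60 = 110 rad/s
For an in-line slider-crank, x = r cosθ + √(L² − r² sin²θ), so v = −rω sinθ·[1 + r cosθ/√(L² − r² sin²θ)].
With r = 0.0479 m, L = 0.1386 m, θ = 114.1°: √(L² − r² sin²θ) = 0.13152 m.
v = −0.0479·110·0.91283·[1 + 0.0479·-0.40833/0.13152] = -4.0928 m/s.
|v| = 4.0928 m/s.

4.09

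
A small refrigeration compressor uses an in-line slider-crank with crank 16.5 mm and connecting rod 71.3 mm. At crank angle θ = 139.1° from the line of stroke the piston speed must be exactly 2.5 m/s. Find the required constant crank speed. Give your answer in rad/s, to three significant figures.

281

For an in-line slider-crank, |v_piston| = rω|sinθ|·[1 + r cosθ/√(L² − r² sin²θ)].
With r = 0.0165 m, L = 0.0713 m, θ = 139.1°: the bracketed kinematic factor |dx/dθ| = 0.0088915 m.
ω = v/|dx/dθ| = 2.5/0.0088915 = 281.17 rad/s.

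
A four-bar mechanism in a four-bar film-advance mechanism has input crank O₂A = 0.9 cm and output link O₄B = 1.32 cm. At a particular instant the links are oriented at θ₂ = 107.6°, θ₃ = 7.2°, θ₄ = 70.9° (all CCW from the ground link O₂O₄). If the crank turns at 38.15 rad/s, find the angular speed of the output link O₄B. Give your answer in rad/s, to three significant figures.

28.5

ω₂ = 38.15 rad/s
Differentiating the loop-closure r₂e^{iθ₂}+r₃e^{iθ₃}=r₁+r₄e^{iθ₄} gives r₂ω₂e^{iθ₂}+r₃ω₃e^{iθ₃}=r₄ω₄e^{iθ₄}.
Eliminating the other unknown: ω₄ = r₂ω₂ sin(θ₂−θ₃) / [r₄ sin(θ₄−θ₃)].
Numerator sine = +0.98357; denominator sine = +0.89649.
Result = 0.009·38.15·(+0.98357) / (0.0132·(+0.89649)) = +28.538 rad/s; magnitude 28.538 rad/s.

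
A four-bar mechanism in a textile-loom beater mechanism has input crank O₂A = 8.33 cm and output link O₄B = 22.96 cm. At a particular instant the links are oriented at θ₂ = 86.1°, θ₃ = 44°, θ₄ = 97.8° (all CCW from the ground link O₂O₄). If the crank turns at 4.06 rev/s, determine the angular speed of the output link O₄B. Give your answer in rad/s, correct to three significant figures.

ω₂ = 25.51 rad/s (from 4.06 rev/s).
Differentiating the loop-closure r₂e^{iθ₂}+r₃e^{iθ₃}=r₁+r₄e^{iθ₄} gives r₂ω₂e^{iθ₂}+r₃ω₃e^{iθ₃}=r₄ω₄e^{iθ₄}.
Eliminating the other unknown: ω₄ = r₂ω₂ sin(θ₂−θ₃) / [r₄ sin(θ₄−θ₃)].
Numerator sine = +0.67043; denominator sine = +0.80696.
Result = 0.0833·25.51·(+0.67043) / (0.2296·(+0.80696)) = +7.6891 rad/s; magnitude 7.6891 rad/s.

7.69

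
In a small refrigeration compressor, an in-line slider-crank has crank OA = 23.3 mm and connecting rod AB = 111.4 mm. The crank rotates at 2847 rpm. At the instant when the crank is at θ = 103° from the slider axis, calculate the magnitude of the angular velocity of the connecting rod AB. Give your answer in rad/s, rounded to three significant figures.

ω = 298.1 rad/s (converted from 2847 rpm).
The rod makes angle φ with the slider axis where L sinφ = r sinθ; differentiating, L cosφ·φ̇ = r ω cosθ.
L cosφ = √(L² − r² sin²θ) = 0.10906 m.
|ω_rod| = r ω |cosθ| / √(L² − r² sin²θ) = 0.0233·298.1·0.22495/0.10906 = 14.328 rad/s.

14.3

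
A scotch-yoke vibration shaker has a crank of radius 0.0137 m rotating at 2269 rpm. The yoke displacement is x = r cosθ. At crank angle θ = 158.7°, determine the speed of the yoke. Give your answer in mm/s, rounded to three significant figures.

ω = 237.6 rad/s (from 2269 rpm).
x = r cosθ ⇒ ẋ = −rω sinθ.
|v| = rω|sinθ| = 0.0137·237.6·|sin 158.7°| = 1.1825 m/s = 1182.5 mm/s.

1180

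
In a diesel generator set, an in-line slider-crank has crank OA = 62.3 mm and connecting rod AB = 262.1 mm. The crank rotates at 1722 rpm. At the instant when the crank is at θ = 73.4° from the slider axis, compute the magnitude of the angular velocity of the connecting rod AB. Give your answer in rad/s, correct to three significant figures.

12.6

ω = 180.3 rad/s (converted from 1722 rpm).
The rod makes angle φ with the slider axis where L sinφ = r sinθ; differentiating, L cosφ·φ̇ = r ω cosθ.
L cosφ = √(L² − r² sin²θ) = 0.25521 m.
|ω_rod| = r ω |cosθ| / √(L² − r² sin²θ) = 0.0623·180.3·0.28569/0.25521 = 12.576 rad/s.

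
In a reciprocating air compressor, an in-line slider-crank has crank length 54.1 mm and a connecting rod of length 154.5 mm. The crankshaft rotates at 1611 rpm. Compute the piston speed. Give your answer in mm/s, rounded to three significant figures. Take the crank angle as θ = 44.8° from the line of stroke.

8080

ω = 2π·1611/60 = 168.7 rad/s
For an in-line slider-crank, x = r cosθ + √(L² − r² sin²θ), so v = −rω sinθ·[1 + r cosθ/√(L² − r² sin²θ)].
With r = 0.0541 m, L = 0.1545 m, θ = 44.8°: √(L² − r² sin²θ) = 0.14972 m.
v = −0.0541·168.7·0.70463·[1 + 0.0541·0.70957/0.14972] = -8.08 m/s.
|v| = 8.08 m/s = 8080 mm/s.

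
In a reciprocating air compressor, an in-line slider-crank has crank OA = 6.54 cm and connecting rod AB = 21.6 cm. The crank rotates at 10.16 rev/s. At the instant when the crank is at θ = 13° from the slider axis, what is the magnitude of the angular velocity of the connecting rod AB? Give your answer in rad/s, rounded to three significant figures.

18.9

ω = 63.84 rad/s (converted from 10.16 rev/s).
The rod makes angle φ with the slider axis where L sinφ = r sinθ; differentiating, L cosφ·φ̇ = r ω cosθ.
L cosφ = √(L² − r² sin²θ) = 0.2155 m.
|ω_rod| = r ω |cosθ| / √(L² − r² sin²θ) = 0.0654·63.84·0.97437/0.2155 = 18.877 rad/s.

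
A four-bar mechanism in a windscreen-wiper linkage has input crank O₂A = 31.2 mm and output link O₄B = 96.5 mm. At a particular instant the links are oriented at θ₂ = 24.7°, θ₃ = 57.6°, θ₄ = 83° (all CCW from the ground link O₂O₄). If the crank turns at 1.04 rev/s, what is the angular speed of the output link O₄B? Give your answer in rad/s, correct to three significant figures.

ω₂ = 6.535 rad/s (from 1.04 rev/s).
Differentiating the loop-closure r₂e^{iθ₂}+r₃e^{iθ₃}=r₁+r₄e^{iθ₄} gives r₂ω₂e^{iθ₂}+r₃ω₃e^{iθ₃}=r₄ω₄e^{iθ₄}.
Eliminating the other unknown: ω₄ = r₂ω₂ sin(θ₂−θ₃) / [r₄ sin(θ₄−θ₃)].
Numerator sine = -0.54317; denominator sine = +0.42894.
Result = 0.0312·6.535·(-0.54317) / (0.0965·(+0.42894)) = -2.6754 rad/s; magnitude 2.6754 rad/s.

2.68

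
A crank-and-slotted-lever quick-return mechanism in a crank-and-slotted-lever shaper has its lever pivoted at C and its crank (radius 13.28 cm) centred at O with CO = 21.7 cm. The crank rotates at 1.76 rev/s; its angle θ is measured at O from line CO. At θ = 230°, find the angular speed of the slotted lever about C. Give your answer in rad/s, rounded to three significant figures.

0.355

ω = 11.06 rad/s (from 1.76 rev/s).
Crank pin A relative to C: A = (d + r cosθ, r sinθ); lever angle φ = atan2(r sinθ, d + r cosθ).
Differentiating tanφ: φ̇ = rω(d cosθ + r)/(d² + r² + 2dr cosθ).
d² + r² + 2dr cosθ = |CA|² = 0.0276776 m²;  d cosθ + r = -0.0066849 m.
|ω_lever| = |0.1328·11.06·-0.0066849| / 0.0276776 = 0.3547 rad/s.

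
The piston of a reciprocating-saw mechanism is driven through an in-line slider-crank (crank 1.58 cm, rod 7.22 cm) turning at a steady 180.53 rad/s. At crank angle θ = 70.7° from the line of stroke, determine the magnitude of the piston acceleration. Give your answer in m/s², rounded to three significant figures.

80.7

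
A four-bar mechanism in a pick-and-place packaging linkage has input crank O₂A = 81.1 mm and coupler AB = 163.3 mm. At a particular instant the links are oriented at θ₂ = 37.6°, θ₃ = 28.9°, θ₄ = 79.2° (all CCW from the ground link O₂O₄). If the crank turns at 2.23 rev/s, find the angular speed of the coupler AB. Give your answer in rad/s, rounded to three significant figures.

ω₂ = 14.01 rad/s (from 2.23 rev/s).
Differentiating the loop-closure r₂e^{iθ₂}+r₃e^{iθ₃}=r₁+r₄e^{iθ₄} gives r₂ω₂e^{iθ₂}+r₃ω₃e^{iθ₃}=r₄ω₄e^{iθ₄}.
Eliminating the other unknown: ω₃ = r₂ω₂ sin(θ₄−θ₂) / [r₃ sin(θ₃−θ₄)].
Numerator sine = +0.66393; denominator sine = -0.76940.
Result = 0.0811·14.01·(+0.66393) / (0.1633·(-0.76940)) = -6.0046 rad/s; magnitude 6.0046 rad/s.

6.00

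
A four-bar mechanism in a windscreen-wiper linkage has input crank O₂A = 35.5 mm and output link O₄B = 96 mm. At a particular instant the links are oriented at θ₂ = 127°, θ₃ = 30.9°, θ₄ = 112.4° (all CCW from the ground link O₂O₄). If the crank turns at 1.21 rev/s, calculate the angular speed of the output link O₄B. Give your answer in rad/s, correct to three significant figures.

2.83

ω₂ = 7.603 rad/s (from 1.21 rev/s).
Differentiating the loop-closure r₂e^{iθ₂}+r₃e^{iθ₃}=r₁+r₄e^{iθ₄} gives r₂ω₂e^{iθ₂}+r₃ω₃e^{iθ₃}=r₄ω₄e^{iθ₄}.
Eliminating the other unknown: ω₄ = r₂ω₂ sin(θ₂−θ₃) / [r₄ sin(θ₄−θ₃)].
Numerator sine = +0.99434; denominator sine = +0.98902.
Result = 0.0355·7.603·(+0.99434) / (0.096·(+0.98902)) = +2.8265 rad/s; magnitude 2.8265 rad/s.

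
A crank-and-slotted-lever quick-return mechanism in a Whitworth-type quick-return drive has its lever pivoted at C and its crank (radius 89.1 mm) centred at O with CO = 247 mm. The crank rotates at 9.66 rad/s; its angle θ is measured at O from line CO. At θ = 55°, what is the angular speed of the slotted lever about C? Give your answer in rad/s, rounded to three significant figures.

ω = 9.66 rad/s
Crank pin A relative to C: A = (d + r cosθ, r sinθ); lever angle φ = atan2(r sinθ, d + r cosθ).
Differentiating tanφ: φ̇ = rω(d cosθ + r)/(d² + r² + 2dr cosθ).
d² + r² + 2dr cosθ = |CA|² = 0.094194 m²;  d cosθ + r = +0.23077 m.
|ω_lever| = |0.0891·9.66·+0.23077| / 0.094194 = 2.1087 rad/s.

2.11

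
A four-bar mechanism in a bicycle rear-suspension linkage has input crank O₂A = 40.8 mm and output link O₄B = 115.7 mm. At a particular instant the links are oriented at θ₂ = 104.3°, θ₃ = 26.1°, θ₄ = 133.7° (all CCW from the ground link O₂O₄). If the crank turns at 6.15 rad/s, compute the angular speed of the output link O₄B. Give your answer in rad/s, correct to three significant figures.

2.23

ω₂ = 6.15 rad/s
Differentiating the loop-closure r₂e^{iθ₂}+r₃e^{iθ₃}=r₁+r₄e^{iθ₄} gives r₂ω₂e^{iθ₂}+r₃ω₃e^{iθ₃}=r₄ω₄e^{iθ₄}.
Eliminating the other unknown: ω₄ = r₂ω₂ sin(θ₂−θ₃) / [r₄ sin(θ₄−θ₃)].
Numerator sine = +0.97887; denominator sine = +0.95319.
Result = 0.0408·6.15·(+0.97887) / (0.1157·(+0.95319)) = +2.2271 rad/s; magnitude 2.2271 rad/s.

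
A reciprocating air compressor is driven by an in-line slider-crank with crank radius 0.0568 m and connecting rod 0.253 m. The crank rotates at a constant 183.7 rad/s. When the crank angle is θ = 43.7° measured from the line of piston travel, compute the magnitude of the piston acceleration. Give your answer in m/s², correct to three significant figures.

ω = 183.7 rad/s
x(θ) = r cosθ + √(L² − r² sin²θ); with ω constant, a = ω²·d²x/dθ².
d²x/dθ² = −r cosθ − r²(cos2θ)/√u − r⁴ sin²2θ/(4u^{3/2}),  u = L² − r² sin²θ = 0.0624691 m².
Substituting r = 0.0568 m, L = 0.253 m, θ = 43.7°: d²x/dθ² = -0.041816 m.
a = ω²·d²x/dθ² = (183.7)²·(-0.041816) = -1411.1 m/s²;  |a| = 1411.1 m/s².

1410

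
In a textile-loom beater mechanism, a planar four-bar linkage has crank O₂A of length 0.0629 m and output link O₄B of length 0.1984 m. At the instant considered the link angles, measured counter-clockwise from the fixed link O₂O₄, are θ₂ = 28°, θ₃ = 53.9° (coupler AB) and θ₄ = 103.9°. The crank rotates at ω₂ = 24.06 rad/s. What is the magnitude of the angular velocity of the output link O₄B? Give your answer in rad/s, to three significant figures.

ω₂ = 24.06 rad/s
Differentiating the loop-closure r₂e^{iθ₂}+r₃e^{iθ₃}=r₁+r₄e^{iθ₄} gives r₂ω₂e^{iθ₂}+r₃ω₃e^{iθ₃}=r₄ω₄e^{iθ₄}.
Eliminating the other unknown: ω₄ = r₂ω₂ sin(θ₂−θ₃) / [r₄ sin(θ₄−θ₃)].
Numerator sine = -0.43680; denominator sine = +0.76604.
Result = 0.0629·24.06·(-0.43680) / (0.1984·(+0.76604)) = -4.3495 rad/s; magnitude 4.3495 rad/s.

4.35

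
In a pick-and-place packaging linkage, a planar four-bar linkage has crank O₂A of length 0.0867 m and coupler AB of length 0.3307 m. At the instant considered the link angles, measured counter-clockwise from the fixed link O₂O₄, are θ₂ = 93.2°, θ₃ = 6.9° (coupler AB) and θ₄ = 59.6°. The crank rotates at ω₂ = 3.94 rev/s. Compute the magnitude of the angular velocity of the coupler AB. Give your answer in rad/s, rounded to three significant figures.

4.52

ω₂ = 24.76 rad/s (from 3.94 rev/s).
Differentiating the loop-closure r₂e^{iθ₂}+r₃e^{iθ₃}=r₁+r₄e^{iθ₄} gives r₂ω₂e^{iθ₂}+r₃ω₃e^{iθ₃}=r₄ω₄e^{iθ₄}.
Eliminating the other unknown: ω₃ = r₂ω₂ sin(θ₄−θ₂) / [r₃ sin(θ₃−θ₄)].
Numerator sine = -0.55339; denominator sine = -0.79547.
Result = 0.0867·24.76·(-0.55339) / (0.3307·(-0.79547)) = +4.5151 rad/s; magnitude 4.5151 rad/s.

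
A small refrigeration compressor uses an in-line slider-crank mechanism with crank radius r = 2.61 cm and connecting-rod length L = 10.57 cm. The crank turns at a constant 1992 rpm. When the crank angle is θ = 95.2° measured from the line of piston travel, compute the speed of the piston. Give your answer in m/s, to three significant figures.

ω = 2π·1992/60 = 208.6 rad/s
For an in-line slider-crank, x = r cosθ + √(L² − r² sin²θ), so v = −rω sinθ·[1 + r cosθ/√(L² − r² sin²θ)].
With r = 0.0261 m, L = 0.1057 m, θ = 95.2°: √(L² − r² sin²θ) = 0.10245 m.
v = −0.0261·208.6·0.99588·[1 + 0.0261·-0.09063/0.10245] = -5.2969 m/s.
|v| = 5.2969 m/s.

5.30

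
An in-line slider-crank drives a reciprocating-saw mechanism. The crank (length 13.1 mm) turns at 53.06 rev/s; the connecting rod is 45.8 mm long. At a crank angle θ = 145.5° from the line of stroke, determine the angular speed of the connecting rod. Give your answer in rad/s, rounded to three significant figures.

79.6

ω = 333.4 rad/s (converted from 53.06 rev/s).
The rod makes angle φ with the slider axis where L sinφ = r sinθ; differentiating, L cosφ·φ̇ = r ω cosθ.
L cosφ = √(L² − r² sin²θ) = 0.045195 m.
|ω_rod| = r ω |cosθ| / √(L² − r² sin²θ) = 0.0131·333.4·0.82413/0.045195 = 79.638 rad/s.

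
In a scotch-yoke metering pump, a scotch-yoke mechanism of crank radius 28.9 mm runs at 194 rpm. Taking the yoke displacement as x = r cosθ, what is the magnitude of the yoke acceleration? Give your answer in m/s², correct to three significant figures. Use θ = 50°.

ω = 20.32 rad/s (from 194 rpm).
x = r cosθ ⇒ ẍ = −rω² cosθ (ω constant).
|a| = rω²|cosθ| = 0.0289·(20.32)²·|cos 50°| = 7.667 m/s².

7.67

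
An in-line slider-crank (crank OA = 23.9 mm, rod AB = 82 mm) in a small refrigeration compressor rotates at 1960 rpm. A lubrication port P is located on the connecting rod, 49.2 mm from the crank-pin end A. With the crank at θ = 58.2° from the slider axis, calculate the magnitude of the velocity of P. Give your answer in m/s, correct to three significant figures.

ω = 205.3 rad/s.  Crank-pin speed |V_A| = rω = 4.9055 m/s, perpendicular to OA.
Rod angle: sinφ = −(r/L) sinθ ⇒ φ = -14.342°; ω_rod = −rω cosθ/√(L²−r²sin²θ) = -32.538 rad/s.
V_P = V_A + ω_rod × AP, with AP = 0.0492 m along the rod.
Components: V_Px = −rω sinθ − a·ω_rod·sinφ = -4.5657 m/s;  V_Py = rω cosθ + a·ω_rod·cosφ = +1.034 m/s.
|V_P| = √(V_Px² + V_Py²) = 4.6813 m/s.

4.68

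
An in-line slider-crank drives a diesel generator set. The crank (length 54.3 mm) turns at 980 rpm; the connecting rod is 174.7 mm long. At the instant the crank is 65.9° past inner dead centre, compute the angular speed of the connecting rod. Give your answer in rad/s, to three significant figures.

ω = 102.6 rad/s (converted from 980 rpm).
The rod makes angle φ with the slider axis where L sinφ = r sinθ; differentiating, L cosφ·φ̇ = r ω cosθ.
L cosφ = √(L² − r² sin²θ) = 0.16752 m.
|ω_rod| = r ω |cosθ| / √(L² − r² sin²θ) = 0.0543·102.6·0.40833/0.16752 = 13.583 rad/s.

13.6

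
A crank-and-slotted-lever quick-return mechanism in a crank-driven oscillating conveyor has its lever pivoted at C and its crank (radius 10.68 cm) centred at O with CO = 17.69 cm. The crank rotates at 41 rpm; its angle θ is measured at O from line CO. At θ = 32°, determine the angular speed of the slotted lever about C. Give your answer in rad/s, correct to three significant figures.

ω = 4.294 rad/s (from 41 rpm).
Crank pin A relative to C: A = (d + r cosθ, r sinθ); lever angle φ = atan2(r sinθ, d + r cosθ).
Differentiating tanφ: φ̇ = rω(d cosθ + r)/(d² + r² + 2dr cosθ).
d² + r² + 2dr cosθ = |CA|² = 0.0747441 m²;  d cosθ + r = +0.25682 m.
|ω_lever| = |0.1068·4.294·+0.25682| / 0.0747441 = 1.5756 rad/s.

1.58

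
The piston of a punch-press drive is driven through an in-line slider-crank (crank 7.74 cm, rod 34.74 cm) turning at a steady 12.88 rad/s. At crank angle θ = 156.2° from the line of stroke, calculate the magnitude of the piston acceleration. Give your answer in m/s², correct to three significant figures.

9.79

ω = 12.88 rad/s
x(θ) = r cosθ + √(L² − r² sin²θ); with ω constant, a = ω²·d²x/dθ².
d²x/dθ² = −r cosθ − r²(cos2θ)/√u − r⁴ sin²2θ/(4u^{3/2}),  u = L² − r² sin²θ = 0.119711 m².
Substituting r = 0.0774 m, L = 0.3474 m, θ = 156.2°: d²x/dθ² = +0.059024 m.
a = ω²·d²x/dθ² = (12.88)²·(+0.059024) = +9.7918 m/s²;  |a| = 9.7918 m/s².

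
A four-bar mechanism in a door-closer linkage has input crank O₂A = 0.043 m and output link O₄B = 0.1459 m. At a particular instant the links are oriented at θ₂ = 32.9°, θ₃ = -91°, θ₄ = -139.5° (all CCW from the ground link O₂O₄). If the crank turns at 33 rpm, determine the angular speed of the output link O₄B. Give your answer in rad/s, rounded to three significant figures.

1.13

ω₂ = 3.456 rad/s (from 33 rpm).
Differentiating the loop-closure r₂e^{iθ₂}+r₃e^{iθ₃}=r₁+r₄e^{iθ₄} gives r₂ω₂e^{iθ₂}+r₃ω₃e^{iθ₃}=r₄ω₄e^{iθ₄}.
Eliminating the other unknown: ω₄ = r₂ω₂ sin(θ₂−θ₃) / [r₄ sin(θ₄−θ₃)].
Numerator sine = +0.83001; denominator sine = -0.74896.
Result = 0.043·3.456·(+0.83001) / (0.1459·(-0.74896)) = -1.1287 rad/s; magnitude 1.1287 rad/s.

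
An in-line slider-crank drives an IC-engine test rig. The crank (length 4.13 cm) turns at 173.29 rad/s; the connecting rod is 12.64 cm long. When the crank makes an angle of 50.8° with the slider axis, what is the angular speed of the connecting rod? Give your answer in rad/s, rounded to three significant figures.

37.0

ω = 173.3 rad/s
The rod makes angle φ with the slider axis where L sinφ = r sinθ; differentiating, L cosφ·φ̇ = r ω cosθ.
L cosφ = √(L² − r² sin²θ) = 0.12228 m.
|ω_rod| = r ω |cosθ| / √(L² − r² sin²θ) = 0.0413·173.3·0.63203/0.12228 = 36.992 rad/s.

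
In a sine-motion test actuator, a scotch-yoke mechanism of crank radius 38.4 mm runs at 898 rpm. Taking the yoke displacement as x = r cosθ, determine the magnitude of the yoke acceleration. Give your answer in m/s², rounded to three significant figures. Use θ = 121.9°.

ω = 94.04 rad/s (from 898 rpm).
x = r cosθ ⇒ ẍ = −rω² cosθ (ω constant).
|a| = rω²|cosθ| = 0.0384·(94.04)²·|cos 121.9°| = 179.45 m/s².

179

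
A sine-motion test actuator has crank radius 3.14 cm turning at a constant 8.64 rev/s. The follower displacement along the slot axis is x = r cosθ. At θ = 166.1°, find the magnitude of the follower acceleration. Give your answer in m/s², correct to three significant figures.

ω = 54.29 rad/s (from 8.64 rev/s).
x = r cosθ ⇒ ẍ = −rω² cosθ (ω constant).
|a| = rω²|cosθ| = 0.0314·(54.29)²·|cos 166.1°| = 89.827 m/s².

89.8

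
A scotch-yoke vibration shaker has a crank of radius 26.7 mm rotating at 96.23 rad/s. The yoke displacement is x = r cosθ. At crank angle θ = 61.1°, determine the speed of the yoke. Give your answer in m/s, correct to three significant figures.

ω = 96.23 rad/s
x = r cosθ ⇒ ẋ = −rω sinθ.
|v| = rω|sinθ| = 0.0267·96.23·|sin 61.1°| = 2.2494 m/s.

2.25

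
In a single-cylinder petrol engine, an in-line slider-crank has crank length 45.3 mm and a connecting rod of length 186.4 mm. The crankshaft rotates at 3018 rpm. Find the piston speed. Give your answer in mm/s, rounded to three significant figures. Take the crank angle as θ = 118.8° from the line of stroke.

ω = 2π·3018/60 = 316 rad/s
For an in-line slider-crank, x = r cosθ + √(L² − r² sin²θ), so v = −rω sinθ·[1 + r cosθ/√(L² − r² sin²θ)].
With r = 0.0453 m, L = 0.1864 m, θ = 118.8°: √(L² − r² sin²θ) = 0.18212 m.
v = −0.0453·316·0.87631·[1 + 0.0453·-0.48175/0.18212] = -11.043 m/s.
|v| = 11.043 m/s = 11043 mm/s.

11000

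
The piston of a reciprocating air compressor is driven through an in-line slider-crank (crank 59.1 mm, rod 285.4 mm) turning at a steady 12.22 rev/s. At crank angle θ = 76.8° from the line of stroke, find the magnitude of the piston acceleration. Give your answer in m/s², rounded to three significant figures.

ω = 2π·12.2 = 76.78 rad/s
x(θ) = r cosθ + √(L² − r² sin²θ); with ω constant, a = ω²·d²x/dθ².
d²x/dθ² = −r cosθ − r²(cos2θ)/√u − r⁴ sin²2θ/(4u^{3/2}),  u = L² − r² sin²θ = 0.0781425 m².
Substituting r = 0.0591 m, L = 0.2854 m, θ = 76.8°: d²x/dθ² = -0.0023313 m.
a = ω²·d²x/dθ² = (76.78)²·(-0.0023313) = -13.744 m/s²;  |a| = 13.744 m/s².

13.7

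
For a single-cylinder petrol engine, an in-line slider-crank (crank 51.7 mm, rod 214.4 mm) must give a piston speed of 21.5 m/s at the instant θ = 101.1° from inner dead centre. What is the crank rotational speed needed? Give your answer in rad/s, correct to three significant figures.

445

For an in-line slider-crank, |v_piston| = rω|sinθ|·[1 + r cosθ/√(L² − r² sin²θ)].
With r = 0.0517 m, L = 0.2144 m, θ = 101.1°: the bracketed kinematic factor |dx/dθ| = 0.048309 m.
ω = v/|dx/dθ| = 21.5/0.048309 = 445.05 rad/s.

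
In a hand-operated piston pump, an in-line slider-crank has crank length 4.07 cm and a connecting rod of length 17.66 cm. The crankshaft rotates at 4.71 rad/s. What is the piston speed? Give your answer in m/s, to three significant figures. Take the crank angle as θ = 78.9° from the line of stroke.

ω = 4.71 rad/s
For an in-line slider-crank, x = r cosθ + √(L² − r² sin²θ), so v = −rω sinθ·[1 + r cosθ/√(L² − r² sin²θ)].
With r = 0.0407 m, L = 0.1766 m, θ = 78.9°: √(L² − r² sin²θ) = 0.17202 m.
v = −0.0407·4.71·0.98129·[1 + 0.0407·0.19252/0.17202] = -0.19668 m/s.
|v| = 0.19668 m/s.

0.197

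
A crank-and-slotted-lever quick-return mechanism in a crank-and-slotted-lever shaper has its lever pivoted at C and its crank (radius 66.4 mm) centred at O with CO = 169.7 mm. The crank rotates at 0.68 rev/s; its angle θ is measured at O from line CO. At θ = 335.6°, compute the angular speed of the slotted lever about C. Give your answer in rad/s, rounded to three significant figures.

1.17

ω = 4.273 rad/s (from 0.68 rev/s).
Crank pin A relative to C: A = (d + r cosθ, r sinθ); lever angle φ = atan2(r sinθ, d + r cosθ).
Differentiating tanφ: φ̇ = rω(d cosθ + r)/(d² + r² + 2dr cosθ).
d² + r² + 2dr cosθ = |CA|² = 0.0537304 m²;  d cosθ + r = +0.22094 m.
|ω_lever| = |0.0664·4.273·+0.22094| / 0.0537304 = 1.1666 rad/s.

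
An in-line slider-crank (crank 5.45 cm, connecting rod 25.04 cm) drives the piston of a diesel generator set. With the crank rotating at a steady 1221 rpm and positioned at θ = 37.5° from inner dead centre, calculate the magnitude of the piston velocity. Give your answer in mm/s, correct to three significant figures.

ω = 2π·1221/60 = 127.9 rad/s
For an in-line slider-crank, x = r cosθ + √(L² − r² sin²θ), so v = −rω sinθ·[1 + r cosθ/√(L² − r² sin²θ)].
With r = 0.0545 m, L = 0.2504 m, θ = 37.5°: √(L² − r² sin²θ) = 0.24819 m.
v = −0.0545·127.9·0.60876·[1 + 0.0545·0.79335/0.24819] = -4.9812 m/s.
|v| = 4.9812 m/s = 4981.2 mm/s.

4980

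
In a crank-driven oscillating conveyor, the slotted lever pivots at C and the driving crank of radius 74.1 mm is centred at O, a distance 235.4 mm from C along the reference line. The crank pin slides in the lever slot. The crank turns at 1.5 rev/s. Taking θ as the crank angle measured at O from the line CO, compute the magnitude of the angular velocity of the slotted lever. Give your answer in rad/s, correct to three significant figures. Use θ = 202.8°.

ω = 9.425 rad/s (from 1.5 rev/s).
Crank pin A relative to C: A = (d + r cosθ, r sinθ); lever angle φ = atan2(r sinθ, d + r cosθ).
Differentiating tanφ: φ̇ = rω(d cosθ + r)/(d² + r² + 2dr cosθ).
d² + r² + 2dr cosθ = |CA|² = 0.0287436 m²;  d cosθ + r = -0.14291 m.
|ω_lever| = |0.0741·9.425·-0.14291| / 0.0287436 = 3.4722 rad/s.

3.47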